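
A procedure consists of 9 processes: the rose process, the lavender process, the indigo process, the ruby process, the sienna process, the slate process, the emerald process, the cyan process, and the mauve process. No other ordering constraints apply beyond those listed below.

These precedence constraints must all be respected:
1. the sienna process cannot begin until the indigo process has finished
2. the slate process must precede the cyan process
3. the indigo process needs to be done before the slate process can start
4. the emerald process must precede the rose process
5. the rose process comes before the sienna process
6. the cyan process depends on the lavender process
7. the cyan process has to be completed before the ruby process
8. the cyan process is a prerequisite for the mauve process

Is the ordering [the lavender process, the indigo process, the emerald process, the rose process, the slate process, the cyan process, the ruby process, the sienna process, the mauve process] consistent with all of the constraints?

Yes

Checking each listed constraint against this order: for instance, the indigo process is in position 2 and the sienna process in position 8, so that constraint holds — and the remaining constraints check out the same way.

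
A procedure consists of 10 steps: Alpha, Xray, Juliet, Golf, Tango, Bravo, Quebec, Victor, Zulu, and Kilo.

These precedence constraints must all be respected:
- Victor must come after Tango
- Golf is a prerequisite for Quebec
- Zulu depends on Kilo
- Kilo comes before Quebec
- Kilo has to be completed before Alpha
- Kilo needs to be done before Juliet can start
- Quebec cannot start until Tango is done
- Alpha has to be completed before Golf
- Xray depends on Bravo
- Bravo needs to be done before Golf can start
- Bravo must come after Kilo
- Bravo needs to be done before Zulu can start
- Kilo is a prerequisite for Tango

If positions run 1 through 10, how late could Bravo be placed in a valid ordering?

6

The steps that are forced after Bravo, directly or by a chain of constraints, are Xray, Golf, Quebec, Zulu. That's 4 steps.
With 4 mandatory successors out of 10 steps total, the latest slot for Bravo is 10−4 = 6, and it's reachable by doing all non-successors before Bravo.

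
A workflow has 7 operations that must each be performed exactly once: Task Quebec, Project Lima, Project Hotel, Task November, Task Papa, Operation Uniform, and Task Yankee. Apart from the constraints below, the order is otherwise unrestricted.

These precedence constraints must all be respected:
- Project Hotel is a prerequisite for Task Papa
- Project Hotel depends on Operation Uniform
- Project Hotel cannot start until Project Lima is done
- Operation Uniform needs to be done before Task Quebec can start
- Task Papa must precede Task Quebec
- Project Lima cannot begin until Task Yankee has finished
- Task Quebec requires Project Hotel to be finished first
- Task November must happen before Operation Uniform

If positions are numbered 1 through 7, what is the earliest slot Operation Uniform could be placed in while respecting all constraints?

2

The only operation forced before Operation Uniform (directly or transitively) is Task November.
So at minimum 1 operation comes before Operation Uniform, putting Operation Uniform no earlier than position 2. That position is achievable by scheduling exactly that predecessor first.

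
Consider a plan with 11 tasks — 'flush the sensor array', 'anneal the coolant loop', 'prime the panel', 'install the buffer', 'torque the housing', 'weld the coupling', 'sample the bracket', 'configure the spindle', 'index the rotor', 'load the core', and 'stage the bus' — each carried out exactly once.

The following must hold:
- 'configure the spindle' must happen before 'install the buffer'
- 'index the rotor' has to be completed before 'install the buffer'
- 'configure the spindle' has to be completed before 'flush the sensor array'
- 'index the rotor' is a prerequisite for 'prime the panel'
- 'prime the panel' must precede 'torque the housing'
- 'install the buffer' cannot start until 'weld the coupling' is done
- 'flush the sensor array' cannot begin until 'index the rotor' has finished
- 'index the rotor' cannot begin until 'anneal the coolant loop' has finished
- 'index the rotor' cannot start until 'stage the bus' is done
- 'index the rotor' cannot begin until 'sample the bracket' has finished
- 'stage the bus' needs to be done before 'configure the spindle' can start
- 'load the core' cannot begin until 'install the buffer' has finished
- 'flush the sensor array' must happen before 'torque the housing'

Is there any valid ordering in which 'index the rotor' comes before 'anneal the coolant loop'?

There is a dependency chain 'anneal the coolant loop' → 'index the rotor', so 'index the rotor' always comes after 'anneal the coolant loop'.
Hence 'index the rotor' can never be scheduled before 'anneal the coolant loop'.

No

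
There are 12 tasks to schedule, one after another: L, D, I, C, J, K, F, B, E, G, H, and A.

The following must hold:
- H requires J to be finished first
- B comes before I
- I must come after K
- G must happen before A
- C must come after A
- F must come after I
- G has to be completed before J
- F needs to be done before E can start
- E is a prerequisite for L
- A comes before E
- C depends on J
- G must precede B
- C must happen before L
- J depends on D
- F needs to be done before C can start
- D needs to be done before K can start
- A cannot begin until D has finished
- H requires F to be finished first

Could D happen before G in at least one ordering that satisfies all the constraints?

Yes

No chain of constraints runs from G to D, so G is not required to come first.
That means at least one valid schedule has D before G.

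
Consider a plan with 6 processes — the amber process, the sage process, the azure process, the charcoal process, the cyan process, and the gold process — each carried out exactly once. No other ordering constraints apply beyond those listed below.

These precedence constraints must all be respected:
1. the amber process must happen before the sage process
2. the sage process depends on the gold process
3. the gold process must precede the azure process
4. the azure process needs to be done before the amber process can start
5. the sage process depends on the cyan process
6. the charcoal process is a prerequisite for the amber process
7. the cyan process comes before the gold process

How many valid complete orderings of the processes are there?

The processes with no prerequisites are the charcoal process, the cyan process; any of them can be placed first.
Systematically extending each partial ordering one process at a time and counting, there are 4 complete orderings.

4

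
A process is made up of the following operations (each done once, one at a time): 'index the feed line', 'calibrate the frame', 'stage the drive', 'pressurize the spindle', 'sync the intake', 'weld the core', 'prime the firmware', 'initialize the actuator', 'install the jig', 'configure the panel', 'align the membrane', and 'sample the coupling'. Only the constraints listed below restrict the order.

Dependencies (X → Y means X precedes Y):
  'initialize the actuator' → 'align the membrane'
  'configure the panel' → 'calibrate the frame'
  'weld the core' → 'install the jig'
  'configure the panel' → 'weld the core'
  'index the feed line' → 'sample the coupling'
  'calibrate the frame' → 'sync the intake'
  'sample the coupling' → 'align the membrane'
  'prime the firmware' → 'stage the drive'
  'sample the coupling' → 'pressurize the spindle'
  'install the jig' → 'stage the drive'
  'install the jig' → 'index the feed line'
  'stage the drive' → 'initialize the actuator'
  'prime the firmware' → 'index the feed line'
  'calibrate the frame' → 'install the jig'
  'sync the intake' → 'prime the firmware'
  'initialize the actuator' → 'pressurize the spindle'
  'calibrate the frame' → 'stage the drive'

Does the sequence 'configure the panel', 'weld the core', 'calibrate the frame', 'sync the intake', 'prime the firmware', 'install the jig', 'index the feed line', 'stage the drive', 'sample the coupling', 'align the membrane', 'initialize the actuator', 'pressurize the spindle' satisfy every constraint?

The sequence places 'align the membrane' ahead of 'initialize the actuator'.
Since 'initialize the actuator' is required before 'align the membrane', the ordering is invalid.

No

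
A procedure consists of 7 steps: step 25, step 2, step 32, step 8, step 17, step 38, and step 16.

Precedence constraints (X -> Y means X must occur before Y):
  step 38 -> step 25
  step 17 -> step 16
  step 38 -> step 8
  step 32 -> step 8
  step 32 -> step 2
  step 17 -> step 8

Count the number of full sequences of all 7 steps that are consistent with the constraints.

288

The steps with no prerequisites are step 32, step 17, step 38; any of them can be placed first.
Systematically extending each partial ordering one step at a time and counting, there are 288 complete orderings.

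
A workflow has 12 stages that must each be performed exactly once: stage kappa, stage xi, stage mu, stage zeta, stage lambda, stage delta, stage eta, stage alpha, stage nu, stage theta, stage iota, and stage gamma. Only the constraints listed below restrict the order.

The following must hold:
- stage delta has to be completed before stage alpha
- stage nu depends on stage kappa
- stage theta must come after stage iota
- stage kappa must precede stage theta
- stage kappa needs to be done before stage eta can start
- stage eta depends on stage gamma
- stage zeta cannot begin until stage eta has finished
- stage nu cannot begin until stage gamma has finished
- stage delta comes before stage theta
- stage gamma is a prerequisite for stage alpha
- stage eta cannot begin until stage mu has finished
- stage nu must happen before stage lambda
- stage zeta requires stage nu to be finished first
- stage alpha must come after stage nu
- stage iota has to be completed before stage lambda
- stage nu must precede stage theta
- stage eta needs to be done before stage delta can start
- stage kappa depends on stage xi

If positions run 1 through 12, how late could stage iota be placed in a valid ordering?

Following every chain forward from stage iota, the stages that must come later are stage lambda, stage theta — 2 of them.
So at least 2 stages follow stage iota, putting stage iota no later than position 10. That position is achievable by scheduling everything else first.

10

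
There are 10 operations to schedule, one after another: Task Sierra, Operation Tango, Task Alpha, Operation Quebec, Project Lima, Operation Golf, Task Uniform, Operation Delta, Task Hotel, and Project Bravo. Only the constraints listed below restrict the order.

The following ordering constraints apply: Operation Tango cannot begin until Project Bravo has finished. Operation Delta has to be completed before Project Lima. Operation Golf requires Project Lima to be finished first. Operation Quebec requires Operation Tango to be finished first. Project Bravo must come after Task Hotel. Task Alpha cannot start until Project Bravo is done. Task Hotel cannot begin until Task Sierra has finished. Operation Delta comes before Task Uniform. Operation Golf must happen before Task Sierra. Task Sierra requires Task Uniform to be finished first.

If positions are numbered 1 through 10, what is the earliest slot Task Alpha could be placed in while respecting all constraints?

8

Every operation that must precede Task Alpha has to come before it. Tracing all chains that end at Task Alpha, those operations are: Task Sierra, Project Lima, Operation Golf, Task Uniform, Operation Delta, Task Hotel, Project Bravo — 7 in total.
With 7 mandatory predecessors, the earliest Task Alpha can sit is position 7+1 = 8, and placing just those 7 first achieves it.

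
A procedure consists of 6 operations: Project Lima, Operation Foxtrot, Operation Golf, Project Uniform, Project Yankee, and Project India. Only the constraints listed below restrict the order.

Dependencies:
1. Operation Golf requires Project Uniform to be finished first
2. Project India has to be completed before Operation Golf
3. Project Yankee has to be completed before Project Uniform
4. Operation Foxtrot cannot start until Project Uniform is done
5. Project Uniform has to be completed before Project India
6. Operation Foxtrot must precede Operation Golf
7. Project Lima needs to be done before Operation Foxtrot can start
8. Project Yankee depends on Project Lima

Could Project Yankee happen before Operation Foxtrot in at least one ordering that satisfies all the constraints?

Yes

The constraints force Project Yankee before Operation Foxtrot, so yes — every valid ordering has Project Yankee earlier.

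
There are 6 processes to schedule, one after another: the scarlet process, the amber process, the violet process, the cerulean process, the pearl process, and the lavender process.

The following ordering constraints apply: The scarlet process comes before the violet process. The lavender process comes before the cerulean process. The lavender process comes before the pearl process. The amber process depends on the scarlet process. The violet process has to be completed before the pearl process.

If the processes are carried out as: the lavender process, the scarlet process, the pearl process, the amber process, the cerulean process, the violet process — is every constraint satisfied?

Here the violet process comes after the pearl process.
Since the violet process is required before the pearl process, the ordering is invalid.

No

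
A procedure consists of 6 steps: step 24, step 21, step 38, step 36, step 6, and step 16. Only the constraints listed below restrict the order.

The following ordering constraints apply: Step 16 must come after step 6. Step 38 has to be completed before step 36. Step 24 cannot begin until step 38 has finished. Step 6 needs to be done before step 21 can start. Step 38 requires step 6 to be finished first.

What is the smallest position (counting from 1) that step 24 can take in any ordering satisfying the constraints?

Working backwards through the constraints from step 24, its full set of required predecessors is step 38, step 6 — 2 of them.
So at minimum 2 steps come before step 24, putting step 24 no earlier than position 3. That position is achievable by scheduling exactly those predecessors first.

3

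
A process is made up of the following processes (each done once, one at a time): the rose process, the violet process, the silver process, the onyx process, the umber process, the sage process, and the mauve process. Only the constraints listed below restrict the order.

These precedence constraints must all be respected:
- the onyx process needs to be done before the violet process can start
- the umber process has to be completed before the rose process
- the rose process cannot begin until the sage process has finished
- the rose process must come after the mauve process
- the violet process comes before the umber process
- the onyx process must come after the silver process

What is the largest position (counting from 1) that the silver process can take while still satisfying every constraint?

Following every chain forward from the silver process, the processes that must come later are the rose process, the violet process, the onyx process, the umber process — 4 of them.
So at least 4 processes follow the silver process, putting the silver process no later than position 3. That position is achievable by scheduling everything else first.

3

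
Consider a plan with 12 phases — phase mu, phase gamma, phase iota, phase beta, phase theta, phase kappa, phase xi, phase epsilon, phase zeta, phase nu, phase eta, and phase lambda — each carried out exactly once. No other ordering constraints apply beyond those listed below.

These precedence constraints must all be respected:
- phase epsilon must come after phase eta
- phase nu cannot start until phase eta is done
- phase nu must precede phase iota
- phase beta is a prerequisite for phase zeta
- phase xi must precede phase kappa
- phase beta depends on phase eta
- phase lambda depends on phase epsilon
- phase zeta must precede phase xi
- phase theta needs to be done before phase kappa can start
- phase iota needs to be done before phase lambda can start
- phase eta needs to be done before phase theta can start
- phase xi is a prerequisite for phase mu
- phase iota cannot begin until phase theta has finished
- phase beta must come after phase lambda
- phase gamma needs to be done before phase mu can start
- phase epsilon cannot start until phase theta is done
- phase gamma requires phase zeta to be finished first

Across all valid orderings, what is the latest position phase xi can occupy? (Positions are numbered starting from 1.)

10

The phases that are forced after phase xi, directly or by a chain of constraints, are phase mu, phase kappa. That's 2 phases.
So at least 2 phases follow phase xi, putting phase xi no later than position 10. That position is achievable by scheduling everything else first.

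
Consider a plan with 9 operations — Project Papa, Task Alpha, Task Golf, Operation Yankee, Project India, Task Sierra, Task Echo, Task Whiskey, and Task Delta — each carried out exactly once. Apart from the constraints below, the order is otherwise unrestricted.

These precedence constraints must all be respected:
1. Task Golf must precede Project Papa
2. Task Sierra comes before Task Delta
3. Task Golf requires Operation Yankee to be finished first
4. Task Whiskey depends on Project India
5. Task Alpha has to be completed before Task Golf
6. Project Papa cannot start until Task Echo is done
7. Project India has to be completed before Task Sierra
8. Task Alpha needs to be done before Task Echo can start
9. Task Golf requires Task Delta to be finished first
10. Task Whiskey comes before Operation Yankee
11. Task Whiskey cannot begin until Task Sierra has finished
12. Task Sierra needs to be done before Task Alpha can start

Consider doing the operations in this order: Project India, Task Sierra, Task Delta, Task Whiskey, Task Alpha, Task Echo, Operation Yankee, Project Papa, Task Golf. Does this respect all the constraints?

Here Task Golf comes after Project Papa.
That contradicts the constraint that Task Golf must precede Project Papa.

No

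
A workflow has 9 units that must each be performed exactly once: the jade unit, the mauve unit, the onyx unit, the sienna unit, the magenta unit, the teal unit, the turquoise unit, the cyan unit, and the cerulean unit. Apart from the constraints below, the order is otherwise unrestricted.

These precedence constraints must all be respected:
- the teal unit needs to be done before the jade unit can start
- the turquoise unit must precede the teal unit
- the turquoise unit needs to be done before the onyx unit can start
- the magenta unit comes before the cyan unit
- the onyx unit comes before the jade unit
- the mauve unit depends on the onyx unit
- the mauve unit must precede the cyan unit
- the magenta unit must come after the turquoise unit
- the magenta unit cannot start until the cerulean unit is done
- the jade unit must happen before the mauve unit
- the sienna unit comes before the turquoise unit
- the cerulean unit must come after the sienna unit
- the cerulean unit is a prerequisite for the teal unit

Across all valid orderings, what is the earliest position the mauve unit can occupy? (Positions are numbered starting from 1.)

Every unit that must precede the mauve unit has to come before it. Tracing all chains that end at the mauve unit, those units are: the jade unit, the onyx unit, the sienna unit, the teal unit, the turquoise unit, the cerulean unit — 6 in total.
With 6 mandatory predecessors, the earliest the mauve unit can sit is position 6+1 = 7, and placing just those 6 first achieves it.

7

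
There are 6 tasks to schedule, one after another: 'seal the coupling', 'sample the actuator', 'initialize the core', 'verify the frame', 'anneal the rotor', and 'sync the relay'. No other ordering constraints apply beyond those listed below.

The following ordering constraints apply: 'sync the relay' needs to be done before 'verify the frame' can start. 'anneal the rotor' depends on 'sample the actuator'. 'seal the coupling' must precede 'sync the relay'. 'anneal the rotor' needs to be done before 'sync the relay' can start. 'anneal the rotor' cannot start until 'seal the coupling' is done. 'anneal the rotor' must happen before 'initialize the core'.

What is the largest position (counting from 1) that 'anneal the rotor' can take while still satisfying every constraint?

3

Following every chain forward from 'anneal the rotor', the tasks that must come later are 'initialize the core', 'verify the frame', 'sync the relay' — 3 of them.
With 3 mandatory successors out of 6 tasks total, the latest slot for 'anneal the rotor' is 6−3 = 3, and it's reachable by doing all non-successors before 'anneal the rotor'.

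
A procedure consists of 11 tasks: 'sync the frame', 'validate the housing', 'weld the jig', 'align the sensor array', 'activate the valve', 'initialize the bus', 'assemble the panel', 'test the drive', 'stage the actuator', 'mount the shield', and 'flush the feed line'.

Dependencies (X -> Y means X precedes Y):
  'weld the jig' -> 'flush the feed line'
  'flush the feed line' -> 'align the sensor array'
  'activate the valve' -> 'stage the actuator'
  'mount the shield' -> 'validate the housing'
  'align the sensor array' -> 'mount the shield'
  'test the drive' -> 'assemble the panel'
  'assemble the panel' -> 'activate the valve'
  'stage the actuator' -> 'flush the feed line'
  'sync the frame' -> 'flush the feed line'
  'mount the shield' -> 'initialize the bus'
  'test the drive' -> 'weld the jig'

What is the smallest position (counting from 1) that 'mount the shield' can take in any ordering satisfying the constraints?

9

Every task that must precede 'mount the shield' has to come before it. Tracing all chains that end at 'mount the shield', those tasks are: 'sync the frame', 'weld the jig', 'align the sensor array', 'activate the valve', 'assemble the panel', 'test the drive', 'stage the actuator', 'flush the feed line' — 8 in total.
With 8 mandatory predecessors, the earliest 'mount the shield' can sit is position 8+1 = 9, and placing just those 8 first achieves it.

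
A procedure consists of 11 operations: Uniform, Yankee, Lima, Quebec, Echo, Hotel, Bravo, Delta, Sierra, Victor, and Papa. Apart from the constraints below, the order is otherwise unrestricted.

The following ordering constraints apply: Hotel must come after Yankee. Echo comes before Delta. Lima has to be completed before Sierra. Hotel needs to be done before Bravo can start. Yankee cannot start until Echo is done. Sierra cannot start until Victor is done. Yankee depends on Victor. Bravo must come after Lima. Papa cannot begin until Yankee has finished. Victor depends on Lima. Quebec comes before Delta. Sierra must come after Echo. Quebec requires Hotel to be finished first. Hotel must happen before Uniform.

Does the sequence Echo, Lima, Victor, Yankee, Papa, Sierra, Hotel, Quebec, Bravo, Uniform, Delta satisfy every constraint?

Yes

Checking each listed constraint against this order: for instance, Echo is in position 1 and Delta in position 11, so that constraint holds — and the remaining constraints check out the same way.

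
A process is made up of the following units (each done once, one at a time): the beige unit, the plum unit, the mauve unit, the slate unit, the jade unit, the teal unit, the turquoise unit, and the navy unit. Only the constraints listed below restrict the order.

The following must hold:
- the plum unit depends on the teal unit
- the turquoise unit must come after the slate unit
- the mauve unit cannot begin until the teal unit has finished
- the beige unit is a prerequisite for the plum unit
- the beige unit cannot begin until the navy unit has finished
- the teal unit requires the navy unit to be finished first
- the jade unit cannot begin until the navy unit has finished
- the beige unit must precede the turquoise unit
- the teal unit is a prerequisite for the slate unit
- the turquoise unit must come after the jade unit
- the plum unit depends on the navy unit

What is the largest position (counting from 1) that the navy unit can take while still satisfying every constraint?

1

Following every chain forward from the navy unit, the units that must come later are the beige unit, the plum unit, the mauve unit, the slate unit, the jade unit, the teal unit, the turquoise unit — 7 of them.
With 7 mandatory successors out of 8 units total, the latest slot for the navy unit is 8−7 = 1, and it's reachable by doing all non-successors before the navy unit.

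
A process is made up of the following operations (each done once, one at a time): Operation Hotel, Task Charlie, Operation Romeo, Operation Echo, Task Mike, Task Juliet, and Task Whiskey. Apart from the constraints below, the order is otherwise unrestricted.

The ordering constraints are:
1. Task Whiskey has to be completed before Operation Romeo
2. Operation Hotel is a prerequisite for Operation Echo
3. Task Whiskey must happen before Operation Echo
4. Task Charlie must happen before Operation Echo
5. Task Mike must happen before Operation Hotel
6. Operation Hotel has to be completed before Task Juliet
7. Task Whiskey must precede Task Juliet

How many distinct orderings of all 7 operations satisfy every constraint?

123

3 operations have no prerequisites (Task Charlie, Task Mike, Task Whiskey), so any of them could come first.
Enumerating by repeatedly choosing an available operation (one whose prerequisites are all placed) gives 123 distinct complete orderings.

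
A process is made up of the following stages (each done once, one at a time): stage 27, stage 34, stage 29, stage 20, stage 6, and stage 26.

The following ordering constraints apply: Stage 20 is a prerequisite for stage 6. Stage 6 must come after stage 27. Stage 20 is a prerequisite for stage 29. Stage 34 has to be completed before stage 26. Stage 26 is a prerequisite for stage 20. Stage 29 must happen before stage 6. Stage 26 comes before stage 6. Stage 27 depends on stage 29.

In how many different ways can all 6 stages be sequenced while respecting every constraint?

1

Stage 34 is the only stage with nothing required before it, so every ordering starts there.
Continuing from there, at each step only one stage has all its prerequisites placed, so the ordering is fully determined — there is exactly 1.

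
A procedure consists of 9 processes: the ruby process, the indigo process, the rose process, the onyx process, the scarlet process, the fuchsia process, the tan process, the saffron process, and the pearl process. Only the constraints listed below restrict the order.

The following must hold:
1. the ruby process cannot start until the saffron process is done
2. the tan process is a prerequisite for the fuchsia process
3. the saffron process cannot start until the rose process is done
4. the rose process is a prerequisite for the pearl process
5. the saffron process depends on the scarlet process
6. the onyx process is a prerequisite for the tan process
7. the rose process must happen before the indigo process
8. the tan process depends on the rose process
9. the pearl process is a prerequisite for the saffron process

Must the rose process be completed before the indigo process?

Yes

Chaining the stated constraints: the rose process → the indigo process.
That forces the rose process before the indigo process in every valid schedule.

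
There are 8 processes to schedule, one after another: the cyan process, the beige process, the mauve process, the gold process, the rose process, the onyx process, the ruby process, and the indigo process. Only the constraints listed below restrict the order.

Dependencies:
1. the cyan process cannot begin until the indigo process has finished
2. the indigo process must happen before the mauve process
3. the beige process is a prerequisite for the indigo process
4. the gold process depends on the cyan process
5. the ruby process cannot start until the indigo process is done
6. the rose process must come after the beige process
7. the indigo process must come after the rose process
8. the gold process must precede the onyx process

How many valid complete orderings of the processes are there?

20

The beige process is the only process with nothing required before it, so every ordering starts there.
Enumerating by repeatedly choosing an available process (one whose prerequisites are all placed) gives 20 distinct complete orderings.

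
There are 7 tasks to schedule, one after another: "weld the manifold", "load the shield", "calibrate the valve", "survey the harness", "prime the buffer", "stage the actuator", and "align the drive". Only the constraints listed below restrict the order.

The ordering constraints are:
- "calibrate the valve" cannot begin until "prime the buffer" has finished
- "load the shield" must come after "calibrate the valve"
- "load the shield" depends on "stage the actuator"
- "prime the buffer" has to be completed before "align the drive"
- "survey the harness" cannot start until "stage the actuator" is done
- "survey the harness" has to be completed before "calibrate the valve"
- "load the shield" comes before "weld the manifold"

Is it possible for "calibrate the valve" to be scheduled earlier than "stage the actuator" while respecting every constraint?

No

Following "stage the actuator" → "survey the harness" → "calibrate the valve", "stage the actuator" must precede "calibrate the valve" in every valid ordering.
So no valid ordering can have "calibrate the valve" before "stage the actuator".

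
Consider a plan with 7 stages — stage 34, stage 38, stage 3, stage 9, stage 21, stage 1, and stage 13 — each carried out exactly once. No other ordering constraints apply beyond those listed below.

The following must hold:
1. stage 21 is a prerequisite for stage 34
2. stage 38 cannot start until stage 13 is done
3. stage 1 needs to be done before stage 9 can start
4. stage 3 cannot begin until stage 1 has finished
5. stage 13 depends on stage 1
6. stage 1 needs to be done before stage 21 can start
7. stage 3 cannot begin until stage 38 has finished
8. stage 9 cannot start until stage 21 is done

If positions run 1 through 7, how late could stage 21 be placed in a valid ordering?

Following every chain forward from stage 21, the stages that must come later are stage 34, stage 9 — 2 of them.
So at least 2 stages follow stage 21, putting stage 21 no later than position 5. That position is achievable by scheduling everything else first.

5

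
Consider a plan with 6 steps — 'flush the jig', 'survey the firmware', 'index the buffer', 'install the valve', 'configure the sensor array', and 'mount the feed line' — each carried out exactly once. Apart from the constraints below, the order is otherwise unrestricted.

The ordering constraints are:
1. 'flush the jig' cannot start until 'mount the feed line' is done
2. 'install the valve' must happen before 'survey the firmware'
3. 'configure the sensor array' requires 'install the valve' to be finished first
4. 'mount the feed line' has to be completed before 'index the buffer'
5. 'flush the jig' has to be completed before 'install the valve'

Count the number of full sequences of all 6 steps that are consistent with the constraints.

'mount the feed line' is the only step with nothing required before it, so every ordering starts there.
Enumerating by repeatedly choosing an available step (one whose prerequisites are all placed) gives 10 distinct complete orderings.

10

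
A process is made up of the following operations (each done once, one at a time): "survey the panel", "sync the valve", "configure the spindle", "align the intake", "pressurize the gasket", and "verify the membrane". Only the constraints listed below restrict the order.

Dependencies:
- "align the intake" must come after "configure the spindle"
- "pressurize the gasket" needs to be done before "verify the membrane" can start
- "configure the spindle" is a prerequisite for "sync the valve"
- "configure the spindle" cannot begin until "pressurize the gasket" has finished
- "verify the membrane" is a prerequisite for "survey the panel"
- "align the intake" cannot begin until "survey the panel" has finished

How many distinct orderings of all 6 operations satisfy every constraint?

9

"pressurize the gasket" is the only operation with nothing required before it, so every ordering starts there.
Systematically extending each partial ordering one operation at a time and counting, there are 9 complete orderings.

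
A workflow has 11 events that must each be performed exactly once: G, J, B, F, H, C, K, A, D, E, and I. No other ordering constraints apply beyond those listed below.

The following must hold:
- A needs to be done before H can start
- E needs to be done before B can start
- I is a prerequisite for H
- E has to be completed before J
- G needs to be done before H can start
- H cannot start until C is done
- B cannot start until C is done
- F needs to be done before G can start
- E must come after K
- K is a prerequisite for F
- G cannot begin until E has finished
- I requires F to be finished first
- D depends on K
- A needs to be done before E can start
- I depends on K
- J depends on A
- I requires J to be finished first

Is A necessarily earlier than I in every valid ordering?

Tracing the constraints gives a chain: A → J → I.
That forces A before I in every valid schedule.

Yes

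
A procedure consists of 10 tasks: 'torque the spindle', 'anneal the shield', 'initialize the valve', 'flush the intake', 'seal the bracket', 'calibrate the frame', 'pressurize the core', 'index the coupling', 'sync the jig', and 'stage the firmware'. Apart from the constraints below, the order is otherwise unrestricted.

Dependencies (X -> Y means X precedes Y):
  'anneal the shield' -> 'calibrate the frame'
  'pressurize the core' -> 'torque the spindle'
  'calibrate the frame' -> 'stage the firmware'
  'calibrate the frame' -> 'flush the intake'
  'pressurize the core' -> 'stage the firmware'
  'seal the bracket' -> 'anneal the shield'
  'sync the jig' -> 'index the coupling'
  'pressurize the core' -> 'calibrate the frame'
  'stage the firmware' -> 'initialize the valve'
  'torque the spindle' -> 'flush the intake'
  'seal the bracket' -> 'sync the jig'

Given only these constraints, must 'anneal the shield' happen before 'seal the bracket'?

There is a chain 'seal the bracket' → 'anneal the shield', which puts 'seal the bracket' before 'anneal the shield'.
So 'anneal the shield' never precedes 'seal the bracket'.

No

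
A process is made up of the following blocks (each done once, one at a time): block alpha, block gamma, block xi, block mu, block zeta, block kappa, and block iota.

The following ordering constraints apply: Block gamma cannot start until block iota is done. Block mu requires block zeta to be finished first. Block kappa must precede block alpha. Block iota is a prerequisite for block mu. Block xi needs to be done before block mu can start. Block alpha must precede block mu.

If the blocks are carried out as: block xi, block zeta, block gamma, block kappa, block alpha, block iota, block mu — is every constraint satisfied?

In the proposed order, block gamma appears before block iota.
Since block iota is required before block gamma, the ordering is invalid.

No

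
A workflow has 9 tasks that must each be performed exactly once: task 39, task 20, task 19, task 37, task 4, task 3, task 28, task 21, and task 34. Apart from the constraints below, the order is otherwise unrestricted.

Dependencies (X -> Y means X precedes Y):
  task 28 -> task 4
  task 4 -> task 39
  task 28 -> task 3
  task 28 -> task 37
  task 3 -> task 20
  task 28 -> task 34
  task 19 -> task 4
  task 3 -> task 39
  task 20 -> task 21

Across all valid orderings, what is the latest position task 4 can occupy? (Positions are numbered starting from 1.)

8

Following the constraints forward from task 4, its only required successor is task 39.
So at least 1 task follows task 4, putting task 4 no later than position 8. That position is achievable by scheduling everything else first.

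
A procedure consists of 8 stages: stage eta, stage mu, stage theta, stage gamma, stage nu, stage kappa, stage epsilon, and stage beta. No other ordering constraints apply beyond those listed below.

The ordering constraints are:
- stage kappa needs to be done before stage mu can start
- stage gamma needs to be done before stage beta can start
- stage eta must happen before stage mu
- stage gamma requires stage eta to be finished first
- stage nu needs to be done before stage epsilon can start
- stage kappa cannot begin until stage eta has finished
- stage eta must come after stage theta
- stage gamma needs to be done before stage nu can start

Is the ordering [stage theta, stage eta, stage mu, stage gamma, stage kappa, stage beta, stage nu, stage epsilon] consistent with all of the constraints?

The sequence places stage mu ahead of stage kappa.
Since stage kappa is required before stage mu, the ordering is invalid.

No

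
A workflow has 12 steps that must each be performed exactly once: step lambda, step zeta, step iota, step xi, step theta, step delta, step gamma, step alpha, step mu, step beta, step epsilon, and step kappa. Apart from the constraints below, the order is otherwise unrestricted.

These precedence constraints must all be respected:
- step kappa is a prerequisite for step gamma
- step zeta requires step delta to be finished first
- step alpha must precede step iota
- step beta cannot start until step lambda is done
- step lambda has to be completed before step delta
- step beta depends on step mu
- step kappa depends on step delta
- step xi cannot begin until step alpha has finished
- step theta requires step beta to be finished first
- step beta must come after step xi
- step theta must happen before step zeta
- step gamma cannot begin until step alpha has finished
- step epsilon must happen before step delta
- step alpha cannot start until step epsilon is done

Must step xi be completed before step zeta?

Chaining the stated constraints: step xi → step beta → step theta → step zeta.
Hence step xi necessarily comes before step zeta.

Yes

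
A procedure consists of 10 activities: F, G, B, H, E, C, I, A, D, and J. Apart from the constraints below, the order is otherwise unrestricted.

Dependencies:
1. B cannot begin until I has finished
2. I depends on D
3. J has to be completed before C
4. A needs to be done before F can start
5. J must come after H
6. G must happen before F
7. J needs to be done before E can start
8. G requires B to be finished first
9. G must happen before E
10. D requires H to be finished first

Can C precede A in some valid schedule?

Yes

The constraints leave C and A unordered relative to each other; nothing requires A earlier.
So a valid ordering placing C earlier than A exists.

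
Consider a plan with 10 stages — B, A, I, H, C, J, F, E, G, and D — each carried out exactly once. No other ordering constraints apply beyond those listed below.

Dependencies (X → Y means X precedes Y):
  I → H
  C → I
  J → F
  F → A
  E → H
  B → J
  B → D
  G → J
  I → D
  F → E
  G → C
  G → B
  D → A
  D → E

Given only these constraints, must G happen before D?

Yes

There is a constraint chain G → B → D.
That forces G before D in every valid schedule.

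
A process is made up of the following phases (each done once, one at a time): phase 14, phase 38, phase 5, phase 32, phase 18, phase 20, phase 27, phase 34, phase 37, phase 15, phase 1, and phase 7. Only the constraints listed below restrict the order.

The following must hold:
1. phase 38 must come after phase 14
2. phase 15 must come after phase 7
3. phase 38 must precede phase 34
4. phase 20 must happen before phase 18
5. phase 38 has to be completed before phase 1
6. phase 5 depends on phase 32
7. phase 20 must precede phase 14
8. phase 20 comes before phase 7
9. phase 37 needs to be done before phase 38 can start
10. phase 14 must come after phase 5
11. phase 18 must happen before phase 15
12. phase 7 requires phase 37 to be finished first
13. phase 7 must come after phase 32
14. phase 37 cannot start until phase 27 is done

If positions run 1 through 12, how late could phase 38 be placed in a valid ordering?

10

The phases that are forced after phase 38, directly or by a chain of constraints, are phase 34, phase 1. That's 2 phases.
With 2 mandatory successors out of 12 phases total, the latest slot for phase 38 is 12−2 = 10, and it's reachable by doing all non-successors before phase 38.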